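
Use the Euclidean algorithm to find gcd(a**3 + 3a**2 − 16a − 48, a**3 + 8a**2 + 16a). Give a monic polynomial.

a + 4

Apply the Euclidean algorithm:
  a**3 + 3a**2 − 16a − 48 = (a**3 + 8a**2 + 16a) + (−5a**2 − 32a − 48)
  a**3 + 8a**2 + 16a = (−(1/5)a − 8/25)(−5a**2 − 32a − 48) + (−(96/25)a − 384/25)
  −5a**2 − 32a − 48 = ((125/96)a + 25/8)(−(96/25)a − 384/25) + (0)
Last nonzero remainder: −(96/25)a − 384/25. Dividing through by −96/25 gives the monic gcd a + 4.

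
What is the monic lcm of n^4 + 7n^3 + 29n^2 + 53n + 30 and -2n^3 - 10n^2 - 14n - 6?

n^6 + 11n^5 + 60n^4 + 190n^3 + 329n^2 + 279n + 90

Repeated division with remainder:
  n^4 + 7n^3 + 29n^2 + 53n + 30 = (-(1/2)n - 1)(-2n^3 - 10n^2 - 14n - 6) + (12n^2 + 36n + 24)
  -2n^3 - 10n^2 - 14n - 6 = (-(1/6)n - 1/3)(12n^2 + 36n + 24) + (2n + 2)
  12n^2 + 36n + 24 = (6n + 12)(2n + 2) + (0)
Last nonzero remainder: 2n + 2. Dividing through by 2 gives the monic gcd n + 1.
Then lcm(f, g) = f·g / gcd(f, g); expanding and making the result monic gives the answer.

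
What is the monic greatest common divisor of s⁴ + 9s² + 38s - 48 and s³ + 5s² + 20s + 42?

s + 3

By polynomial division,
  s⁴ + 9s² + 38s - 48 = (s - 5)(s³ + 5s² + 20s + 42) + (14s² + 96s + 162)
  s³ + 5s² + 20s + 42 = ((1/14)s - 13/98)(14s² + 96s + 162) + ((1037/49)s + 3111/49)
  14s² + 96s + 162 = ((686/1037)s + 2646/1037)((1037/49)s + 3111/49) + (0)
Last nonzero remainder: (1037/49)s + 3111/49. Dividing through by 1037/49 gives the monic gcd s + 3.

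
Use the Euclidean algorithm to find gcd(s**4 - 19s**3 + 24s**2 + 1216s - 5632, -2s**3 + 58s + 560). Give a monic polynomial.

Repeated division with remainder:
  s**4 - 19s**3 + 24s**2 + 1216s - 5632 = (-(1/2)s + 19/2)(-2s**3 + 58s + 560) + (53s**2 + 945s - 10952)
  -2s**3 + 58s + 560 = (-(2/53)s + 1890/2809)(53s**2 + 945s - 10952) + (-(2784040/2809)s + 22272320/2809)
  53s**2 + 945s - 10952 = (-(148877/2784040)s - 3845521/2784040)(-(2784040/2809)s + 22272320/2809) + (0)
Last nonzero remainder: -(2784040/2809)s + 22272320/2809. Dividing through by -2784040/2809 gives the monic gcd s - 8.

s - 8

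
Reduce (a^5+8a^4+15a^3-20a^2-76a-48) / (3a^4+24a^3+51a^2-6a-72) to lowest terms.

By polynomial division,
  a^5+8a^4+15a^3-20a^2-76a-48 = ((1/3)a)(3a^4+24a^3+51a^2-6a-72) + (-2a^3-18a^2-52a-48)
  3a^4+24a^3+51a^2-6a-72 = (-(3/2)a+3/2)(-2a^3-18a^2-52a-48) + (0)
Last nonzero remainder: -2a^3-18a^2-52a-48. Dividing through by -2 gives the monic gcd a^3+9a^2+26a+24.
Cancel a^3+9a^2+26a+24 from numerator and denominator to get the reduced form.

(a^2-a-2)/(3a-3)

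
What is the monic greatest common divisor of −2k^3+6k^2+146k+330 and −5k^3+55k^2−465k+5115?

Euclidean algorithm in ℚ[k]:
  −2k^3+6k^2+146k+330 = (2/5)(−5k^3+55k^2−465k+5115) + (−16k^2+332k−1716)
  −5k^3+55k^2−465k+5115 = ((5/16)k+195/64)(−16k^2+332k−1716) + (−(15045/16)k+165495/16)
  −16k^2+332k−1716 = ((256/15045)k−832/5015)(−(15045/16)k+165495/16) + (0)
Last nonzero remainder: −(15045/16)k+165495/16. Dividing through by −15045/16 gives the monic gcd k−11.

k−11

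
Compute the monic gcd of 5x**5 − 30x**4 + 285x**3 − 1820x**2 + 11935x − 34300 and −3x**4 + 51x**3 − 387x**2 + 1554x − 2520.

x**3 − 11x**2 + 63x − 140

By polynomial division,
  5x**5 − 30x**4 + 285x**3 − 1820x**2 + 11935x − 34300 = (−(5/3)x − 55/3)(−3x**4 + 51x**3 − 387x**2 + 1554x − 2520) + (575x**3 − 6325x**2 + 36225x − 80500)
  −3x**4 + 51x**3 − 387x**2 + 1554x − 2520 = (−(3/575)x + 18/575)(575x**3 − 6325x**2 + 36225x − 80500) + (0)
Last nonzero remainder: 575x**3 − 6325x**2 + 36225x − 80500. Dividing through by 575 gives the monic gcd x**3 − 11x**2 + 63x − 140.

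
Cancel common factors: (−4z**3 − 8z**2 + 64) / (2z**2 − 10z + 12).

Repeated division with remainder:
  −4z**3 − 8z**2 + 64 = (−2z − 14)(2z**2 − 10z + 12) + (−116z + 232)
  2z**2 − 10z + 12 = (−(1/58)z + 3/58)(−116z + 232) + (0)
Last nonzero remainder: −116z + 232. Dividing through by −116 gives the monic gcd z − 2.
Cancel z − 2 from numerator and denominator to get the reduced form.

(−2z**2 − 8z − 16)/(z − 3)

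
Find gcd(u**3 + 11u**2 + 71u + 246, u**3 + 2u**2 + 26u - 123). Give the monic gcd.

u**2 + 5u + 41

Euclidean algorithm in ℚ[u]:
  u**3 + 11u**2 + 71u + 246 = (u**3 + 2u**2 + 26u - 123) + (9u**2 + 45u + 369)
  u**3 + 2u**2 + 26u - 123 = ((1/9)u - 1/3)(9u**2 + 45u + 369) + (0)
Last nonzero remainder: 9u**2 + 45u + 369. Dividing through by 9 gives the monic gcd u**2 + 5u + 41.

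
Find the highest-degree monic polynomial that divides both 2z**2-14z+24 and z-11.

Apply the Euclidean algorithm:
  2z**2-14z+24 = (2z+8)(z-11) + (112)
  z-11 = ((1/112)z-11/112)(112) + (0)
The last nonzero remainder is the constant 112, so the polynomials are coprime and gcd = 1.

1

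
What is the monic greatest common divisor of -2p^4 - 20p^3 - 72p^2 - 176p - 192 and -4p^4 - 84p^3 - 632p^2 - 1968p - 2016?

p^2 + 8p + 12

By polynomial division,
  -2p^4 - 20p^3 - 72p^2 - 176p - 192 = (1/2)(-4p^4 - 84p^3 - 632p^2 - 1968p - 2016) + (22p^3 + 244p^2 + 808p + 816)
  -4p^4 - 84p^3 - 632p^2 - 1968p - 2016 = (-(2/11)p - 218/121)(22p^3 + 244p^2 + 808p + 816) + (-(5504/121)p^2 - (44032/121)p - 66048/121)
  22p^3 + 244p^2 + 808p + 816 = (-(1331/2752)p - 2057/1376)(-(5504/121)p^2 - (44032/121)p - 66048/121) + (0)
Last nonzero remainder: -(5504/121)p^2 - (44032/121)p - 66048/121. Dividing through by -5504/121 gives the monic gcd p^2 + 8p + 12.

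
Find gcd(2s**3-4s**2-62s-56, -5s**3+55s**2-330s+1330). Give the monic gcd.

s-7

Euclidean algorithm in ℚ[s]:
  2s**3-4s**2-62s-56 = (-2/5)(-5s**3+55s**2-330s+1330) + (18s**2-194s+476)
  -5s**3+55s**2-330s+1330 = (-(5/18)s+5/81)(18s**2-194s+476) + (-(15050/81)s+105350/81)
  18s**2-194s+476 = (-(729/7525)s+2754/7525)(-(15050/81)s+105350/81) + (0)
Last nonzero remainder: -(15050/81)s+105350/81. Dividing through by -15050/81 gives the monic gcd s-7.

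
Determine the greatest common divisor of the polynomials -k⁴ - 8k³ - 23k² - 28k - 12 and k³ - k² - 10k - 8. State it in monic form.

Apply the Euclidean algorithm:
  -k⁴ - 8k³ - 23k² - 28k - 12 = (-k - 9)(k³ - k² - 10k - 8) + (-42k² - 126k - 84)
  k³ - k² - 10k - 8 = (-(1/42)k + 2/21)(-42k² - 126k - 84) + (0)
Last nonzero remainder: -42k² - 126k - 84. Dividing through by -42 gives the monic gcd k² + 3k + 2.

k² + 3k + 2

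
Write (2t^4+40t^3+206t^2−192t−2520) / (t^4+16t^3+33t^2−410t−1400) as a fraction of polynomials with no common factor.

Repeated division with remainder:
  2t^4+40t^3+206t^2−192t−2520 = (2)(t^4+16t^3+33t^2−410t−1400) + (8t^3+140t^2+628t+280)
  t^4+16t^3+33t^2−410t−1400 = ((1/8)t−3/16)(8t^3+140t^2+628t+280) + (−(77/4)t^2−(1309/4)t−2695/2)
  8t^3+140t^2+628t+280 = (−(32/77)t−16/77)(−(77/4)t^2−(1309/4)t−2695/2) + (0)
Last nonzero remainder: −(77/4)t^2−(1309/4)t−2695/2. Dividing through by −77/4 gives the monic gcd t^2+17t+70.
Cancel t^2+17t+70 from numerator and denominator to get the reduced form.

(2t^2+6t−36)/(t^2−t−20)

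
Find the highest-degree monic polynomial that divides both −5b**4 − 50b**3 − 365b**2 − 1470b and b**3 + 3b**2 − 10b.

By polynomial division,
  −5b**4 − 50b**3 − 365b**2 − 1470b = (−5b − 35)(b**3 + 3b**2 − 10b) + (−310b**2 − 1820b)
  b**3 + 3b**2 − 10b = (−(1/310)b + 89/9610)(−310b**2 − 1820b) + ((6588/961)b)
  −310b**2 − 1820b = (−(148955/3294)b − 437255/1647)((6588/961)b) + (0)
Last nonzero remainder: (6588/961)b. Dividing through by 6588/961 gives the monic gcd b.

b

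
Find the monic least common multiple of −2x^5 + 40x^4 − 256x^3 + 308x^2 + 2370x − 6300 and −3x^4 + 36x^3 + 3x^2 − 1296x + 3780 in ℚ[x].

x^6 − 14x^5 + 8x^4 + 614x^3 − 2109x^2 − 3960x + 18900

Apply the Euclidean algorithm:
  −2x^5 + 40x^4 − 256x^3 + 308x^2 + 2370x − 6300 = ((2/3)x − 16/3)(−3x^4 + 36x^3 + 3x^2 − 1296x + 3780) + (−66x^3 + 1188x^2 − 7062x + 13860)
  −3x^4 + 36x^3 + 3x^2 − 1296x + 3780 = ((1/22)x + 3/11)(−66x^3 + 1188x^2 − 7062x + 13860) + (0)
Last nonzero remainder: −66x^3 + 1188x^2 − 7062x + 13860. Dividing through by −66 gives the monic gcd x^3 − 18x^2 + 107x − 210.
Then lcm(f, g) = f·g / gcd(f, g); expanding and making the result monic gives the answer.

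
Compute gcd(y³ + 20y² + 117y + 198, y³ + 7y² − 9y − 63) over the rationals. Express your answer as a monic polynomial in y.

y + 3

Repeated division with remainder:
  y³ + 20y² + 117y + 198 = (y³ + 7y² − 9y − 63) + (13y² + 126y + 261)
  y³ + 7y² − 9y − 63 = ((1/13)y − 35/169)(13y² + 126y + 261) + (−(504/169)y − 1512/169)
  13y² + 126y + 261 = (−(2197/504)y − 4901/168)(−(504/169)y − 1512/169) + (0)
Last nonzero remainder: −(504/169)y − 1512/169. Dividing through by −504/169 gives the monic gcd y + 3.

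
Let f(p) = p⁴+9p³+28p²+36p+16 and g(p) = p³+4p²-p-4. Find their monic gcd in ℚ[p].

p²+5p+4

Apply the Euclidean algorithm:
  p⁴+9p³+28p²+36p+16 = (p+5)(p³+4p²-p-4) + (9p²+45p+36)
  p³+4p²-p-4 = ((1/9)p-1/9)(9p²+45p+36) + (0)
Last nonzero remainder: 9p²+45p+36. Dividing through by 9 gives the monic gcd p²+5p+4.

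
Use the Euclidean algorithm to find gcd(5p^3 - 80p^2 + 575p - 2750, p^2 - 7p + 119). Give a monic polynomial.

Apply the Euclidean algorithm:
  5p^3 - 80p^2 + 575p - 2750 = (5p - 45)(p^2 - 7p + 119) + (-335p + 2605)
  p^2 - 7p + 119 = (-(1/335)p - 52/22445)(-335p + 2605) + (561283/4489)
  -335p + 2605 = (-(1503815/561283)p + 11693845/561283)(561283/4489) + (0)
The last nonzero remainder is the constant 561283/4489, so the polynomials are coprime and gcd = 1.

1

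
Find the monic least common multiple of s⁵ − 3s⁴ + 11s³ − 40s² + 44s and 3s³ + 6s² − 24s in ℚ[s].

By polynomial division,
  s⁵ − 3s⁴ + 11s³ − 40s² + 44s = ((1/3)s² − (5/3)s + 29/3)(3s³ + 6s² − 24s) + (−138s² + 276s)
  3s³ + 6s² − 24s = (−(1/46)s − 2/23)(−138s² + 276s) + (0)
Last nonzero remainder: −138s² + 276s. Dividing through by −138 gives the monic gcd s² − 2s.
Then lcm(f, g) = f·g / gcd(f, g); expanding and making the result monic gives the answer.

s⁶ + s⁵ − s⁴ + 4s³ − 116s² + 176s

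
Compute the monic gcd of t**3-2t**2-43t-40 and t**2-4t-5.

t+1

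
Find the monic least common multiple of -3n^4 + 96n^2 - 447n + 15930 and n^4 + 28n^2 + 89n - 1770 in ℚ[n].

n^6 + n^5 - 62n^4 + 117n^3 - 4201n^2 - 9780n + 159300

Repeated division with remainder:
  -3n^4 + 96n^2 - 447n + 15930 = (-3)(n^4 + 28n^2 + 89n - 1770) + (180n^2 - 180n + 10620)
  n^4 + 28n^2 + 89n - 1770 = ((1/180)n^2 + (1/180)n - 1/6)(180n^2 - 180n + 10620) + (0)
Last nonzero remainder: 180n^2 - 180n + 10620. Dividing through by 180 gives the monic gcd n^2 - n + 59.
Then lcm(f, g) = f·g / gcd(f, g); expanding and making the result monic gives the answer.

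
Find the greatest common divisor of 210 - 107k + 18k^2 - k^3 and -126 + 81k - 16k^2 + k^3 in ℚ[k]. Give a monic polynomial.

42 - 13k + k^2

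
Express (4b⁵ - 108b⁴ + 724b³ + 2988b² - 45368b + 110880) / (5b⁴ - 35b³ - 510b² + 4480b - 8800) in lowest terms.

(4b³ - 52b² - 164b + 2772)/(5b² + 35b - 220)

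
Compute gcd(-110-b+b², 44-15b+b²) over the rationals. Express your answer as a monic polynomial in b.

Euclidean algorithm in ℚ[b]:
  b²-b-110 = (b²-15b+44) + (14b-154)
  b²-15b+44 = ((1/14)b-2/7)(14b-154) + (0)
Last nonzero remainder: 14b-154. Dividing through by 14 gives the monic gcd b-11.

-11+b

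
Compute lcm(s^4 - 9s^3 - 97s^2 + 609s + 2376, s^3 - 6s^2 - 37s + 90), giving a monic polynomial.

Apply the Euclidean algorithm:
  s^4 - 9s^3 - 97s^2 + 609s + 2376 = (s - 3)(s^3 - 6s^2 - 37s + 90) + (-78s^2 + 408s + 2646)
  s^3 - 6s^2 - 37s + 90 = (-(1/78)s + 5/507)(-78s^2 + 408s + 2646) + (-(1200/169)s + 10800/169)
  -78s^2 + 408s + 2646 = ((2197/200)s + 8281/200)(-(1200/169)s + 10800/169) + (0)
Last nonzero remainder: -(1200/169)s + 10800/169. Dividing through by -1200/169 gives the monic gcd s - 9.
Then lcm(f, g) = f·g / gcd(f, g); expanding and making the result monic gives the answer.

s^6 - 6s^5 - 134s^4 + 408s^3 + 5173s^2 + 1038s - 23760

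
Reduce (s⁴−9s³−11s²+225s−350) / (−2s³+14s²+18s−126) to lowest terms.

(−s³+2s²+25s−50)/(2s²−18)

Euclidean algorithm in ℚ[s]:
  s⁴−9s³−11s²+225s−350 = (−(1/2)s+1)(−2s³+14s²+18s−126) + (−16s²+144s−224)
  −2s³+14s²+18s−126 = ((1/8)s+1/4)(−16s²+144s−224) + (10s−70)
  −16s²+144s−224 = (−(8/5)s+16/5)(10s−70) + (0)
Last nonzero remainder: 10s−70. Dividing through by 10 gives the monic gcd s−7.
Cancel s−7 from numerator and denominator to get the reduced form.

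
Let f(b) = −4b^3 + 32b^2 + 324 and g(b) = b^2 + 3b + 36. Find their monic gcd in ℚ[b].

1

Repeated division with remainder:
  −4b^3 + 32b^2 + 324 = (−4b + 44)(b^2 + 3b + 36) + (12b − 1260)
  b^2 + 3b + 36 = ((1/12)b + 9)(12b − 1260) + (11376)
  12b − 1260 = ((1/948)b − 35/316)(11376) + (0)
The last nonzero remainder is the constant 11376, so the polynomials are coprime and gcd = 1.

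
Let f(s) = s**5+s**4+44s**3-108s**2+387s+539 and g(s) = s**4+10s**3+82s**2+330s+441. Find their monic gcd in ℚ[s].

By polynomial division,
  s**5+s**4+44s**3-108s**2+387s+539 = (s-9)(s**4+10s**3+82s**2+330s+441) + (52s**3+300s**2+2916s+4508)
  s**4+10s**3+82s**2+330s+441 = ((1/52)s+55/676)(52s**3+300s**2+2916s+4508) + ((256/169)s**2+(1024/169)s+12544/169)
  52s**3+300s**2+2916s+4508 = ((2197/64)s+3887/64)((256/169)s**2+(1024/169)s+12544/169) + (0)
Last nonzero remainder: (256/169)s**2+(1024/169)s+12544/169. Dividing through by 256/169 gives the monic gcd s**2+4s+49.

s**2+4s+49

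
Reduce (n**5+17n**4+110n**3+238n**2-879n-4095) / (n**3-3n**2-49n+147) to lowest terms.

Apply the Euclidean algorithm:
  n**5+17n**4+110n**3+238n**2-879n-4095 = (n**2+20n+219)(n**3-3n**2-49n+147) + (1728n**2+6912n-36288)
  n**3-3n**2-49n+147 = ((1/1728)n-7/1728)(1728n**2+6912n-36288) + (0)
Last nonzero remainder: 1728n**2+6912n-36288. Dividing through by 1728 gives the monic gcd n**2+4n-21.
Cancel n**2+4n-21 from numerator and denominator to get the reduced form.

(n**3+13n**2+79n+195)/(n-7)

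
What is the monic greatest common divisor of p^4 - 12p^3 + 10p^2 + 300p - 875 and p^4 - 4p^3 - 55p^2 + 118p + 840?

Apply the Euclidean algorithm:
  p^4 - 12p^3 + 10p^2 + 300p - 875 = (p^4 - 4p^3 - 55p^2 + 118p + 840) + (-8p^3 + 65p^2 + 182p - 1715)
  p^4 - 4p^3 - 55p^2 + 118p + 840 = (-(1/8)p - 33/64)(-8p^3 + 65p^2 + 182p - 1715) + ((81/64)p^2 - (81/32)p - 2835/64)
  -8p^3 + 65p^2 + 182p - 1715 = (-(512/81)p + 3136/81)((81/64)p^2 - (81/32)p - 2835/64) + (0)
Last nonzero remainder: (81/64)p^2 - (81/32)p - 2835/64. Dividing through by 81/64 gives the monic gcd p^2 - 2p - 35.

p^2 - 2p - 35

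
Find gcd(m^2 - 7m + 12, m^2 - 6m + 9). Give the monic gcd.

Apply the Euclidean algorithm:
  m^2 - 7m + 12 = (m^2 - 6m + 9) + (-m + 3)
  m^2 - 6m + 9 = (-m + 3)(-m + 3) + (0)
Last nonzero remainder: -m + 3. Dividing through by -1 gives the monic gcd m - 3.

m - 3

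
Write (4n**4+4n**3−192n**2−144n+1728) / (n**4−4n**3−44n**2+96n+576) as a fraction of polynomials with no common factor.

Apply the Euclidean algorithm:
  4n**4+4n**3−192n**2−144n+1728 = (4)(n**4−4n**3−44n**2+96n+576) + (20n**3−16n**2−528n−576)
  n**4−4n**3−44n**2+96n+576 = ((1/20)n−4/25)(20n**3−16n**2−528n−576) + (−(504/25)n**2+(1008/25)n+12096/25)
  20n**3−16n**2−528n−576 = (−(125/126)n−25/21)(−(504/25)n**2+(1008/25)n+12096/25) + (0)
Last nonzero remainder: −(504/25)n**2+(1008/25)n+12096/25. Dividing through by −504/25 gives the monic gcd n**2−2n−24.
Cancel n**2−2n−24 from numerator and denominator to get the reduced form.

(4n**2+12n−72)/(n**2−2n−24)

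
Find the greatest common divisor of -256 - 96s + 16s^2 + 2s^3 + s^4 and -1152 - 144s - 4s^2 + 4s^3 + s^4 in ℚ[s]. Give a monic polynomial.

32 + 4s + s^2

Euclidean algorithm in ℚ[s]:
  s^4 + 2s^3 + 16s^2 - 96s - 256 = (s^4 + 4s^3 - 4s^2 - 144s - 1152) + (-2s^3 + 20s^2 + 48s + 896)
  s^4 + 4s^3 - 4s^2 - 144s - 1152 = (-(1/2)s - 7)(-2s^3 + 20s^2 + 48s + 896) + (160s^2 + 640s + 5120)
  -2s^3 + 20s^2 + 48s + 896 = (-(1/80)s + 7/40)(160s^2 + 640s + 5120) + (0)
Last nonzero remainder: 160s^2 + 640s + 5120. Dividing through by 160 gives the monic gcd s^2 + 4s + 32.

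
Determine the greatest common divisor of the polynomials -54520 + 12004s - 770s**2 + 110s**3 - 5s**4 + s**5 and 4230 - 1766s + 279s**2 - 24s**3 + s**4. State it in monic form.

Apply the Euclidean algorithm:
  s**5 - 5s**4 + 110s**3 - 770s**2 + 12004s - 54520 = (s + 19)(s**4 - 24s**3 + 279s**2 - 1766s + 4230) + (287s**3 - 4305s**2 + 41328s - 134890)
  s**4 - 24s**3 + 279s**2 - 1766s + 4230 = ((1/287)s - 9/287)(287s**3 - 4305s**2 + 41328s - 134890) + (0)
Last nonzero remainder: 287s**3 - 4305s**2 + 41328s - 134890. Dividing through by 287 gives the monic gcd s**3 - 15s**2 + 144s - 470.

-470 + 144s - 15s**2 + s**3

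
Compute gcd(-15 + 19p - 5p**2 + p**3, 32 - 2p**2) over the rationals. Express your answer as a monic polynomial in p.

Repeated division with remainder:
  p**3 - 5p**2 + 19p - 15 = (-(1/2)p + 5/2)(-2p**2 + 32) + (35p - 95)
  -2p**2 + 32 = (-(2/35)p - 38/245)(35p - 95) + (846/49)
  35p - 95 = ((1715/846)p - 4655/846)(846/49) + (0)
The last nonzero remainder is the constant 846/49, so the polynomials are coprime and gcd = 1.

1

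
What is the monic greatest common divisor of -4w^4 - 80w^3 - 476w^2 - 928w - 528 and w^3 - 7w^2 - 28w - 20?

w^2 + 3w + 2

Repeated division with remainder:
  -4w^4 - 80w^3 - 476w^2 - 928w - 528 = (-4w - 108)(w^3 - 7w^2 - 28w - 20) + (-1344w^2 - 4032w - 2688)
  w^3 - 7w^2 - 28w - 20 = (-(1/1344)w + 5/672)(-1344w^2 - 4032w - 2688) + (0)
Last nonzero remainder: -1344w^2 - 4032w - 2688. Dividing through by -1344 gives the monic gcd w^2 + 3w + 2.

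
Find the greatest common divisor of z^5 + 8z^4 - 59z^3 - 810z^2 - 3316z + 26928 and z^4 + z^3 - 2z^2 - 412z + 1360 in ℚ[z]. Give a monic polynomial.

z^3 + 6z^2 + 28z - 272

Apply the Euclidean algorithm:
  z^5 + 8z^4 - 59z^3 - 810z^2 - 3316z + 26928 = (z + 7)(z^4 + z^3 - 2z^2 - 412z + 1360) + (-64z^3 - 384z^2 - 1792z + 17408)
  z^4 + z^3 - 2z^2 - 412z + 1360 = (-(1/64)z + 5/64)(-64z^3 - 384z^2 - 1792z + 17408) + (0)
Last nonzero remainder: -64z^3 - 384z^2 - 1792z + 17408. Dividing through by -64 gives the monic gcd z^3 + 6z^2 + 28z - 272.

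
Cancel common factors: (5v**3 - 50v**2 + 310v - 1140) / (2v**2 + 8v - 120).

(5v**2 - 20v + 190)/(2v + 20)

Euclidean algorithm in ℚ[v]:
  5v**3 - 50v**2 + 310v - 1140 = ((5/2)v - 35)(2v**2 + 8v - 120) + (890v - 5340)
  2v**2 + 8v - 120 = ((1/445)v + 2/89)(890v - 5340) + (0)
Last nonzero remainder: 890v - 5340. Dividing through by 890 gives the monic gcd v - 6.
Cancel v - 6 from numerator and denominator to get the reduced form.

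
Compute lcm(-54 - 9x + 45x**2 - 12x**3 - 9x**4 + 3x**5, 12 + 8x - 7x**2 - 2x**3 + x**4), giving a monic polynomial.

36 - 12x - 33x**2 + 23x**3 + 2x**4 - 5x**5 + x**6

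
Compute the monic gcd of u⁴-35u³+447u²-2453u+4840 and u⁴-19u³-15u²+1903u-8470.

Repeated division with remainder:
  u⁴-35u³+447u²-2453u+4840 = (u⁴-19u³-15u²+1903u-8470) + (-16u³+462u²-4356u+13310)
  u⁴-19u³-15u²+1903u-8470 = (-(1/16)u-79/128)(-16u³+462u²-4356u+13310) + (-(135/64)u²+(1485/32)u-16335/64)
  -16u³+462u²-4356u+13310 = ((1024/135)u-1408/27)(-(135/64)u²+(1485/32)u-16335/64) + (0)
Last nonzero remainder: -(135/64)u²+(1485/32)u-16335/64. Dividing through by -135/64 gives the monic gcd u²-22u+121.

u²-22u+121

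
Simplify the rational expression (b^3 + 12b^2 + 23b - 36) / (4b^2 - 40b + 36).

(b^2 + 13b + 36)/(4b - 36)

Apply the Euclidean algorithm:
  b^3 + 12b^2 + 23b - 36 = ((1/4)b + 11/2)(4b^2 - 40b + 36) + (234b - 234)
  4b^2 - 40b + 36 = ((2/117)b - 2/13)(234b - 234) + (0)
Last nonzero remainder: 234b - 234. Dividing through by 234 gives the monic gcd b - 1.
Cancel b - 1 from numerator and denominator to get the reduced form.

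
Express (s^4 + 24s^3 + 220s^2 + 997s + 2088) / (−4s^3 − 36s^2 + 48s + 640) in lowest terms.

(−s^3 − 16s^2 − 92s − 261)/(4s^2 + 4s − 80)

Apply the Euclidean algorithm:
  s^4 + 24s^3 + 220s^2 + 997s + 2088 = (−(1/4)s − 15/4)(−4s^3 − 36s^2 + 48s + 640) + (97s^2 + 1337s + 4488)
  −4s^3 − 36s^2 + 48s + 640 = (−(4/97)s + 1856/9409)(97s^2 + 1337s + 4488) + (−(288496/9409)s − 2307968/9409)
  97s^2 + 1337s + 4488 = (−(912673/288496)s − 5278449/288496)(−(288496/9409)s − 2307968/9409) + (0)
Last nonzero remainder: −(288496/9409)s − 2307968/9409. Dividing through by −288496/9409 gives the monic gcd s + 8.
Cancel s + 8 from numerator and denominator to get the reduced form.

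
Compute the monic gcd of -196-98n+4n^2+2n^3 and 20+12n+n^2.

2+n

By polynomial division,
  2n^3+4n^2-98n-196 = (2n-20)(n^2+12n+20) + (102n+204)
  n^2+12n+20 = ((1/102)n+5/51)(102n+204) + (0)
Last nonzero remainder: 102n+204. Dividing through by 102 gives the monic gcd n+2.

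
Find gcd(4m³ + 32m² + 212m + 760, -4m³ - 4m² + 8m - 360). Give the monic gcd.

m + 5

By polynomial division,
  4m³ + 32m² + 212m + 760 = (-1)(-4m³ - 4m² + 8m - 360) + (28m² + 220m + 400)
  -4m³ - 4m² + 8m - 360 = (-(1/7)m + 48/49)(28m² + 220m + 400) + (-(7368/49)m - 36840/49)
  28m² + 220m + 400 = (-(343/1842)m - 490/921)(-(7368/49)m - 36840/49) + (0)
Last nonzero remainder: -(7368/49)m - 36840/49. Dividing through by -7368/49 gives the monic gcd m + 5.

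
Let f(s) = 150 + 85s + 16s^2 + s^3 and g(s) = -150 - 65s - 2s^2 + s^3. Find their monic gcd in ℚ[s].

5 + s

Euclidean algorithm in ℚ[s]:
  s^3 + 16s^2 + 85s + 150 = (s^3 - 2s^2 - 65s - 150) + (18s^2 + 150s + 300)
  s^3 - 2s^2 - 65s - 150 = ((1/18)s - 31/54)(18s^2 + 150s + 300) + ((40/9)s + 200/9)
  18s^2 + 150s + 300 = ((81/20)s + 27/2)((40/9)s + 200/9) + (0)
Last nonzero remainder: (40/9)s + 200/9. Dividing through by 40/9 gives the monic gcd s + 5.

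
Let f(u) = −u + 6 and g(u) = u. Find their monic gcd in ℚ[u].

Apply the Euclidean algorithm:
  −u + 6 = (−1)(u) + (6)
  u = ((1/6)u)(6) + (0)
The last nonzero remainder is the constant 6, so the polynomials are coprime and gcd = 1.

1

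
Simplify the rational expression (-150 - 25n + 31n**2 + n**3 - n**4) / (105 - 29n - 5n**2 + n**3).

Apply the Euclidean algorithm:
  -n**4 + n**3 + 31n**2 - 25n - 150 = (-n - 4)(n**3 - 5n**2 - 29n + 105) + (-18n**2 - 36n + 270)
  n**3 - 5n**2 - 29n + 105 = (-(1/18)n + 7/18)(-18n**2 - 36n + 270) + (0)
Last nonzero remainder: -18n**2 - 36n + 270. Dividing through by -18 gives the monic gcd n**2 + 2n - 15.
Cancel n**2 + 2n - 15 from numerator and denominator to get the reduced form.

(10 + 3n - n**2)/(-7 + n)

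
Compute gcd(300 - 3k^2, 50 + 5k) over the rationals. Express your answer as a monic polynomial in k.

10 + k

By polynomial division,
  -3k^2 + 300 = (-(3/5)k + 6)(5k + 50) + (0)
Last nonzero remainder: 5k + 50. Dividing through by 5 gives the monic gcd k + 10.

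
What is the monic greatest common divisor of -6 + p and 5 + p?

1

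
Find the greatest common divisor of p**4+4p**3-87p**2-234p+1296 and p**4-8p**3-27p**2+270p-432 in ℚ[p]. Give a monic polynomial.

p**3-5p**2-42p+144

Apply the Euclidean algorithm:
  p**4+4p**3-87p**2-234p+1296 = (p**4-8p**3-27p**2+270p-432) + (12p**3-60p**2-504p+1728)
  p**4-8p**3-27p**2+270p-432 = ((1/12)p-1/4)(12p**3-60p**2-504p+1728) + (0)
Last nonzero remainder: 12p**3-60p**2-504p+1728. Dividing through by 12 gives the monic gcd p**3-5p**2-42p+144.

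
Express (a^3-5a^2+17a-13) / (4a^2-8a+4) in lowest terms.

(a^2-4a+13)/(4a-4)

Apply the Euclidean algorithm:
  a^3-5a^2+17a-13 = ((1/4)a-3/4)(4a^2-8a+4) + (10a-10)
  4a^2-8a+4 = ((2/5)a-2/5)(10a-10) + (0)
Last nonzero remainder: 10a-10. Dividing through by 10 gives the monic gcd a-1.
Cancel a-1 from numerator and denominator to get the reduced form.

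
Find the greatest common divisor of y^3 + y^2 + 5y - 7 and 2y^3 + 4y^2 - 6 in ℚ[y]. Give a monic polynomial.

Repeated division with remainder:
  y^3 + y^2 + 5y - 7 = (1/2)(2y^3 + 4y^2 - 6) + (-y^2 + 5y - 4)
  2y^3 + 4y^2 - 6 = (-2y - 14)(-y^2 + 5y - 4) + (62y - 62)
  -y^2 + 5y - 4 = (-(1/62)y + 2/31)(62y - 62) + (0)
Last nonzero remainder: 62y - 62. Dividing through by 62 gives the monic gcd y - 1.

y - 1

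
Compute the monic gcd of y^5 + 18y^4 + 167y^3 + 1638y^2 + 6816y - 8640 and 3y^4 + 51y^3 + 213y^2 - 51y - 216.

y^2 + 8y - 9

Repeated division with remainder:
  y^5 + 18y^4 + 167y^3 + 1638y^2 + 6816y - 8640 = ((1/3)y + 1/3)(3y^4 + 51y^3 + 213y^2 - 51y - 216) + (79y^3 + 1584y^2 + 6905y - 8568)
  3y^4 + 51y^3 + 213y^2 - 51y - 216 = ((3/79)y - 723/6241)(79y^3 + 1584y^2 + 6905y - 8568) + ((838080/6241)y^2 + (6704640/6241)y - 7542720/6241)
  79y^3 + 1584y^2 + 6905y - 8568 = ((493039/838080)y + 742679/104760)((838080/6241)y^2 + (6704640/6241)y - 7542720/6241) + (0)
Last nonzero remainder: (838080/6241)y^2 + (6704640/6241)y - 7542720/6241. Dividing through by 838080/6241 gives the monic gcd y^2 + 8y - 9.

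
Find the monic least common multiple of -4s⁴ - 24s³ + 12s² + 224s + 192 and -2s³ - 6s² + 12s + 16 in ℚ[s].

s⁵ + 4s⁴ - 15s³ - 50s² + 64s + 96

Apply the Euclidean algorithm:
  -4s⁴ - 24s³ + 12s² + 224s + 192 = (2s + 6)(-2s³ - 6s² + 12s + 16) + (24s² + 120s + 96)
  -2s³ - 6s² + 12s + 16 = (-(1/12)s + 1/6)(24s² + 120s + 96) + (0)
Last nonzero remainder: 24s² + 120s + 96. Dividing through by 24 gives the monic gcd s² + 5s + 4.
Then lcm(f, g) = f·g / gcd(f, g); expanding and making the result monic gives the answer.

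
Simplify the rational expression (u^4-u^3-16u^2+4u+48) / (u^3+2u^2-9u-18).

(u^2-6u+8)/(u-3)

By polynomial division,
  u^4-u^3-16u^2+4u+48 = (u-3)(u^3+2u^2-9u-18) + (-u^2-5u-6)
  u^3+2u^2-9u-18 = (-u+3)(-u^2-5u-6) + (0)
Last nonzero remainder: -u^2-5u-6. Dividing through by -1 gives the monic gcd u^2+5u+6.
Cancel u^2+5u+6 from numerator and denominator to get the reduced form.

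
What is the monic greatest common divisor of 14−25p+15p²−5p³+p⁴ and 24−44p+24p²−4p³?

2−3p+p²

By polynomial division,
  p⁴−5p³+15p²−25p+14 = (−(1/4)p−1/4)(−4p³+24p²−44p+24) + (10p²−30p+20)
  −4p³+24p²−44p+24 = (−(2/5)p+6/5)(10p²−30p+20) + (0)
Last nonzero remainder: 10p²−30p+20. Dividing through by 10 gives the monic gcd p²−3p+2.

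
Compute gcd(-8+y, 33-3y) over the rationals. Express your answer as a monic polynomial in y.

1

By polynomial division,
  y-8 = (-1/3)(-3y+33) + (3)
  -3y+33 = (-y+11)(3) + (0)
The last nonzero remainder is the constant 3, so the polynomials are coprime and gcd = 1.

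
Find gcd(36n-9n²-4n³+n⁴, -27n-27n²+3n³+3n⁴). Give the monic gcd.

Euclidean algorithm in ℚ[n]:
  n⁴-4n³-9n²+36n = (1/3)(3n⁴+3n³-27n²-27n) + (-5n³+45n)
  3n⁴+3n³-27n²-27n = (-(3/5)n-3/5)(-5n³+45n) + (0)
Last nonzero remainder: -5n³+45n. Dividing through by -5 gives the monic gcd n³-9n.

-9n+n³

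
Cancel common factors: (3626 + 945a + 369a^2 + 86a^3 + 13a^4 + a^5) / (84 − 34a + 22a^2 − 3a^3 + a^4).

Apply the Euclidean algorithm:
  a^5 + 13a^4 + 86a^3 + 369a^2 + 945a + 3626 = (a + 16)(a^4 − 3a^3 + 22a^2 − 34a + 84) + (112a^3 + 51a^2 + 1405a + 2282)
  a^4 − 3a^3 + 22a^2 − 34a + 84 = ((1/112)a − 387/12544)(112a^3 + 51a^2 + 1405a + 2282) + ((138345/12544)a^2 − (138345/12544)a + 138345/896)
  112a^3 + 51a^2 + 1405a + 2282 = ((1404928/138345)a + 2044672/138345)((138345/12544)a^2 − (138345/12544)a + 138345/896) + (0)
Last nonzero remainder: (138345/12544)a^2 − (138345/12544)a + 138345/896. Dividing through by 138345/12544 gives the monic gcd a^2 − a + 14.
Cancel a^2 − a + 14 from numerator and denominator to get the reduced form.

(259 + 86a + 14a^2 + a^3)/(6 − 2a + a^2)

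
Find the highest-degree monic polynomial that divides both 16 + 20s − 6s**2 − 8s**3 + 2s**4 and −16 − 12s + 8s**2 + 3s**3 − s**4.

8 + 2s − 5s**2 + s**3

Apply the Euclidean algorithm:
  2s**4 − 8s**3 − 6s**2 + 20s + 16 = (−2)(−s**4 + 3s**3 + 8s**2 − 12s − 16) + (−2s**3 + 10s**2 − 4s − 16)
  −s**4 + 3s**3 + 8s**2 − 12s − 16 = ((1/2)s + 1)(−2s**3 + 10s**2 − 4s − 16) + (0)
Last nonzero remainder: −2s**3 + 10s**2 − 4s − 16. Dividing through by −2 gives the monic gcd s**3 − 5s**2 + 2s + 8.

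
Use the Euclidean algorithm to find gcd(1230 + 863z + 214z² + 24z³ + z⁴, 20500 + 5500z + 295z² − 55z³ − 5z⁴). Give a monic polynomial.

Euclidean algorithm in ℚ[z]:
  z⁴ + 24z³ + 214z² + 863z + 1230 = (−1/5)(−5z⁴ − 55z³ + 295z² + 5500z + 20500) + (13z³ + 273z² + 1963z + 5330)
  −5z⁴ − 55z³ + 295z² + 5500z + 20500 = (−(5/13)z + 50/13)(13z³ + 273z² + 1963z + 5330) + (0)
Last nonzero remainder: 13z³ + 273z² + 1963z + 5330. Dividing through by 13 gives the monic gcd z³ + 21z² + 151z + 410.

410 + 151z + 21z² + z³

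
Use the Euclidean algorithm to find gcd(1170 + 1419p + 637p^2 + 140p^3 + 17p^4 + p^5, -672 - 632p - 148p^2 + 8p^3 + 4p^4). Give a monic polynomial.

6 + 5p + p^2

Apply the Euclidean algorithm:
  p^5 + 17p^4 + 140p^3 + 637p^2 + 1419p + 1170 = ((1/4)p + 15/4)(4p^4 + 8p^3 - 148p^2 - 632p - 672) + (147p^3 + 1350p^2 + 3957p + 3690)
  4p^4 + 8p^3 - 148p^2 - 632p - 672 = ((4/147)p - 1408/7203)(147p^3 + 1350p^2 + 3957p + 3690) + ((19728/2401)p^2 + (98640/2401)p + 118368/2401)
  147p^3 + 1350p^2 + 3957p + 3690 = ((117649/6576)p + 492205/6576)((19728/2401)p^2 + (98640/2401)p + 118368/2401) + (0)
Last nonzero remainder: (19728/2401)p^2 + (98640/2401)p + 118368/2401. Dividing through by 19728/2401 gives the monic gcd p^2 + 5p + 6.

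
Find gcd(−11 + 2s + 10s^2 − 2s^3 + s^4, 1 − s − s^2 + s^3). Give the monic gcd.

Euclidean algorithm in ℚ[s]:
  s^4 − 2s^3 + 10s^2 + 2s − 11 = (s − 1)(s^3 − s^2 − s + 1) + (10s^2 − 10)
  s^3 − s^2 − s + 1 = ((1/10)s − 1/10)(10s^2 − 10) + (0)
Last nonzero remainder: 10s^2 − 10. Dividing through by 10 gives the monic gcd s^2 − 1.

−1 + s^2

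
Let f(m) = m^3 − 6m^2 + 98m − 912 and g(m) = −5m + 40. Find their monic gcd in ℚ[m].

m − 8

By polynomial division,
  m^3 − 6m^2 + 98m − 912 = (−(1/5)m^2 − (2/5)m − 114/5)(−5m + 40) + (0)
Last nonzero remainder: −5m + 40. Dividing through by −5 gives the monic gcd m − 8.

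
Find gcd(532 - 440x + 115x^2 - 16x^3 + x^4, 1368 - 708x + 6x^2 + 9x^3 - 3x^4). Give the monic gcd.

Repeated division with remainder:
  x^4 - 16x^3 + 115x^2 - 440x + 532 = (-1/3)(-3x^4 + 9x^3 + 6x^2 - 708x + 1368) + (-13x^3 + 117x^2 - 676x + 988)
  -3x^4 + 9x^3 + 6x^2 - 708x + 1368 = ((3/13)x + 18/13)(-13x^3 + 117x^2 - 676x + 988) + (0)
Last nonzero remainder: -13x^3 + 117x^2 - 676x + 988. Dividing through by -13 gives the monic gcd x^3 - 9x^2 + 52x - 76.

-76 + 52x - 9x^2 + x^3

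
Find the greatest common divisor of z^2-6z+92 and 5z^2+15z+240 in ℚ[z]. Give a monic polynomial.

By polynomial division,
  z^2-6z+92 = (1/5)(5z^2+15z+240) + (-9z+44)
  5z^2+15z+240 = (-(5/9)z-355/81)(-9z+44) + (35060/81)
  -9z+44 = (-(729/35060)z+891/8765)(35060/81) + (0)
The last nonzero remainder is the constant 35060/81, so the polynomials are coprime and gcd = 1.

1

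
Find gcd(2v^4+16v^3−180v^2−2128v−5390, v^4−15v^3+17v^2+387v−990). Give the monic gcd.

Euclidean algorithm in ℚ[v]:
  2v^4+16v^3−180v^2−2128v−5390 = (2)(v^4−15v^3+17v^2+387v−990) + (46v^3−214v^2−2902v−3410)
  v^4−15v^3+17v^2+387v−990 = ((1/46)v−119/529)(46v^3−214v^2−2902v−3410) + ((16900/529)v^2−(101400/529)v−929500/529)
  46v^3−214v^2−2902v−3410 = ((12167/8450)v+16399/8450)((16900/529)v^2−(101400/529)v−929500/529) + (0)
Last nonzero remainder: (16900/529)v^2−(101400/529)v−929500/529. Dividing through by 16900/529 gives the monic gcd v^2−6v−55.

v^2−6v−55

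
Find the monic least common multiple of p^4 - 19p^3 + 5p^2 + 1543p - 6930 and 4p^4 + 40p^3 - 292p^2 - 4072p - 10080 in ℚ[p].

p^6 - 8p^5 - 176p^4 + 1066p^3 + 10183p^2 - 33026p - 194040

Euclidean algorithm in ℚ[p]:
  p^4 - 19p^3 + 5p^2 + 1543p - 6930 = (1/4)(4p^4 + 40p^3 - 292p^2 - 4072p - 10080) + (-29p^3 + 78p^2 + 2561p - 4410)
  4p^4 + 40p^3 - 292p^2 - 4072p - 10080 = (-(4/29)p - 1472/841)(-29p^3 + 78p^2 + 2561p - 4410) + ((166320/841)p^2 - (166320/841)p - 14968800/841)
  -29p^3 + 78p^2 + 2561p - 4410 = (-(24389/166320)p + 5887/23760)((166320/841)p^2 - (166320/841)p - 14968800/841) + (0)
Last nonzero remainder: (166320/841)p^2 - (166320/841)p - 14968800/841. Dividing through by 166320/841 gives the monic gcd p^2 - p - 90.
Then lcm(f, g) = f·g / gcd(f, g); expanding and making the result monic gives the answer.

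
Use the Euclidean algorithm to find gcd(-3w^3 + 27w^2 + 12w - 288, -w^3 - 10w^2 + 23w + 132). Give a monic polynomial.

Euclidean algorithm in ℚ[w]:
  -3w^3 + 27w^2 + 12w - 288 = (3)(-w^3 - 10w^2 + 23w + 132) + (57w^2 - 57w - 684)
  -w^3 - 10w^2 + 23w + 132 = (-(1/57)w - 11/57)(57w^2 - 57w - 684) + (0)
Last nonzero remainder: 57w^2 - 57w - 684. Dividing through by 57 gives the monic gcd w^2 - w - 12.

w^2 - w - 12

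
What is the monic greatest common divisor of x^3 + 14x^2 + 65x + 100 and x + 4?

x + 4

Euclidean algorithm in ℚ[x]:
  x^3 + 14x^2 + 65x + 100 = (x^2 + 10x + 25)(x + 4) + (0)
The last nonzero remainder x + 4 is already monic.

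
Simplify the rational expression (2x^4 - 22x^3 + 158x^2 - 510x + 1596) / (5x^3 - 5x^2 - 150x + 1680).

Apply the Euclidean algorithm:
  2x^4 - 22x^3 + 158x^2 - 510x + 1596 = ((2/5)x - 4)(5x^3 - 5x^2 - 150x + 1680) + (198x^2 - 1782x + 8316)
  5x^3 - 5x^2 - 150x + 1680 = ((5/198)x + 20/99)(198x^2 - 1782x + 8316) + (0)
Last nonzero remainder: 198x^2 - 1782x + 8316. Dividing through by 198 gives the monic gcd x^2 - 9x + 42.
Cancel x^2 - 9x + 42 from numerator and denominator to get the reduced form.

(2x^2 - 4x + 38)/(5x + 40)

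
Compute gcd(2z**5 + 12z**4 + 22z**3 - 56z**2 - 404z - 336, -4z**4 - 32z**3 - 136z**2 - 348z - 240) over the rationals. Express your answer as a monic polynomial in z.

z**2 + 5z + 4

Repeated division with remainder:
  2z**5 + 12z**4 + 22z**3 - 56z**2 - 404z - 336 = (-(1/2)z + 1)(-4z**4 - 32z**3 - 136z**2 - 348z - 240) + (-14z**3 - 94z**2 - 176z - 96)
  -4z**4 - 32z**3 - 136z**2 - 348z - 240 = ((2/7)z + 18/49)(-14z**3 - 94z**2 - 176z - 96) + (-(2508/49)z**2 - (12540/49)z - 10032/49)
  -14z**3 - 94z**2 - 176z - 96 = ((343/1254)z + 98/209)(-(2508/49)z**2 - (12540/49)z - 10032/49) + (0)
Last nonzero remainder: -(2508/49)z**2 - (12540/49)z - 10032/49. Dividing through by -2508/49 gives the monic gcd z**2 + 5z + 4.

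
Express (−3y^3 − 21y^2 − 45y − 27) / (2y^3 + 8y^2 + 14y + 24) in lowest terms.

(−3y^2 − 12y − 9)/(2y^2 + 2y + 8)

By polynomial division,
  −3y^3 − 21y^2 − 45y − 27 = (−3/2)(2y^3 + 8y^2 + 14y + 24) + (−9y^2 − 24y + 9)
  2y^3 + 8y^2 + 14y + 24 = (−(2/9)y − 8/27)(−9y^2 − 24y + 9) + ((80/9)y + 80/3)
  −9y^2 − 24y + 9 = (−(81/80)y + 27/80)((80/9)y + 80/3) + (0)
Last nonzero remainder: (80/9)y + 80/3. Dividing through by 80/9 gives the monic gcd y + 3.
Cancel y + 3 from numerator and denominator to get the reduced form.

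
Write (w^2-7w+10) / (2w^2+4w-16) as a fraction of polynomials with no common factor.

(w-5)/(2w+8)

Euclidean algorithm in ℚ[w]:
  w^2-7w+10 = (1/2)(2w^2+4w-16) + (-9w+18)
  2w^2+4w-16 = (-(2/9)w-8/9)(-9w+18) + (0)
Last nonzero remainder: -9w+18. Dividing through by -9 gives the monic gcd w-2.
Cancel w-2 from numerator and denominator to get the reduced form.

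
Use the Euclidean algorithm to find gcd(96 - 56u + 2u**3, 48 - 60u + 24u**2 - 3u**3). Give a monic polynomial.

8 - 6u + u**2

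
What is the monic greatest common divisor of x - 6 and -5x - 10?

1

By polynomial division,
  x - 6 = (-1/5)(-5x - 10) + (-8)
  -5x - 10 = ((5/8)x + 5/4)(-8) + (0)
The last nonzero remainder is the constant -8, so the polynomials are coprime and gcd = 1.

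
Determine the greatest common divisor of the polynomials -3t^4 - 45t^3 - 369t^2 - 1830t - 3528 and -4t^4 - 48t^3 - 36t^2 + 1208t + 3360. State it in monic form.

t^2 + 10t + 24

Apply the Euclidean algorithm:
  -3t^4 - 45t^3 - 369t^2 - 1830t - 3528 = (3/4)(-4t^4 - 48t^3 - 36t^2 + 1208t + 3360) + (-9t^3 - 342t^2 - 2736t - 6048)
  -4t^4 - 48t^3 - 36t^2 + 1208t + 3360 = ((4/9)t - 104/9)(-9t^3 - 342t^2 - 2736t - 6048) + (-2772t^2 - 27720t - 66528)
  -9t^3 - 342t^2 - 2736t - 6048 = ((1/308)t + 1/11)(-2772t^2 - 27720t - 66528) + (0)
Last nonzero remainder: -2772t^2 - 27720t - 66528. Dividing through by -2772 gives the monic gcd t^2 + 10t + 24.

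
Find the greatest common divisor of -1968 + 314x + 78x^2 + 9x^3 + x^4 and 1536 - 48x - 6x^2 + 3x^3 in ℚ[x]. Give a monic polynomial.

8 + x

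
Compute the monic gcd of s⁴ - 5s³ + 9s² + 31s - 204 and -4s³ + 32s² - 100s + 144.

Apply the Euclidean algorithm:
  s⁴ - 5s³ + 9s² + 31s - 204 = (-(1/4)s - 3/4)(-4s³ + 32s² - 100s + 144) + (8s² - 8s - 96)
  -4s³ + 32s² - 100s + 144 = (-(1/2)s + 7/2)(8s² - 8s - 96) + (-120s + 480)
  8s² - 8s - 96 = (-(1/15)s - 1/5)(-120s + 480) + (0)
Last nonzero remainder: -120s + 480. Dividing through by -120 gives the monic gcd s - 4.

s - 4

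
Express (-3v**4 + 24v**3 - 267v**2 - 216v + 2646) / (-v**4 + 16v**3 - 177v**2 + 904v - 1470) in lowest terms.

(3v + 9)/(v - 5)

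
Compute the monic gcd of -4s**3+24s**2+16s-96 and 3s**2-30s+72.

s-6

Repeated division with remainder:
  -4s**3+24s**2+16s-96 = (-(4/3)s-16/3)(3s**2-30s+72) + (-48s+288)
  3s**2-30s+72 = (-(1/16)s+1/4)(-48s+288) + (0)
Last nonzero remainder: -48s+288. Dividing through by -48 gives the monic gcd s-6.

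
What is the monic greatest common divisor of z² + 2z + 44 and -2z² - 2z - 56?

1

Euclidean algorithm in ℚ[z]:
  z² + 2z + 44 = (-1/2)(-2z² - 2z - 56) + (z + 16)
  -2z² - 2z - 56 = (-2z + 30)(z + 16) + (-536)
  z + 16 = (-(1/536)z - 2/67)(-536) + (0)
The last nonzero remainder is the constant -536, so the polynomials are coprime and gcd = 1.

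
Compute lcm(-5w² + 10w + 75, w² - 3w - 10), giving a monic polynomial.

w³ - 19w - 30

By polynomial division,
  -5w² + 10w + 75 = (-5)(w² - 3w - 10) + (-5w + 25)
  w² - 3w - 10 = (-(1/5)w - 2/5)(-5w + 25) + (0)
Last nonzero remainder: -5w + 25. Dividing through by -5 gives the monic gcd w - 5.
Then lcm(f, g) = f·g / gcd(f, g); expanding and making the result monic gives the answer.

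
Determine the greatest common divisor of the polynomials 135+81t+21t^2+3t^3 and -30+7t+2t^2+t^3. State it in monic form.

15+4t+t^2

Apply the Euclidean algorithm:
  3t^3+21t^2+81t+135 = (3)(t^3+2t^2+7t-30) + (15t^2+60t+225)
  t^3+2t^2+7t-30 = ((1/15)t-2/15)(15t^2+60t+225) + (0)
Last nonzero remainder: 15t^2+60t+225. Dividing through by 15 gives the monic gcd t^2+4t+15.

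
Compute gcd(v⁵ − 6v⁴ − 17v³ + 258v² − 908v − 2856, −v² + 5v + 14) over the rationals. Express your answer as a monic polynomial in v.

Apply the Euclidean algorithm:
  v⁵ − 6v⁴ − 17v³ + 258v² − 908v − 2856 = (−v³ + v² + 8v − 204)(−v² + 5v + 14) + (0)
Last nonzero remainder: −v² + 5v + 14. Dividing through by −1 gives the monic gcd v² − 5v − 14.

v² − 5v − 14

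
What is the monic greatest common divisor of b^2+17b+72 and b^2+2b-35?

1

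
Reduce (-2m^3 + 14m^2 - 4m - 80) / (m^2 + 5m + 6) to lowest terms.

(-2m^2 + 18m - 40)/(m + 3)

Euclidean algorithm in ℚ[m]:
  -2m^3 + 14m^2 - 4m - 80 = (-2m + 24)(m^2 + 5m + 6) + (-112m - 224)
  m^2 + 5m + 6 = (-(1/112)m - 3/112)(-112m - 224) + (0)
Last nonzero remainder: -112m - 224. Dividing through by -112 gives the monic gcd m + 2.
Cancel m + 2 from numerator and denominator to get the reduced form.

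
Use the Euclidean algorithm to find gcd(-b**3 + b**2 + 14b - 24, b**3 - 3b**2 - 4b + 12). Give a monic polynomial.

b**2 - 5b + 6

Repeated division with remainder:
  -b**3 + b**2 + 14b - 24 = (-1)(b**3 - 3b**2 - 4b + 12) + (-2b**2 + 10b - 12)
  b**3 - 3b**2 - 4b + 12 = (-(1/2)b - 1)(-2b**2 + 10b - 12) + (0)
Last nonzero remainder: -2b**2 + 10b - 12. Dividing through by -2 gives the monic gcd b**2 - 5b + 6.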